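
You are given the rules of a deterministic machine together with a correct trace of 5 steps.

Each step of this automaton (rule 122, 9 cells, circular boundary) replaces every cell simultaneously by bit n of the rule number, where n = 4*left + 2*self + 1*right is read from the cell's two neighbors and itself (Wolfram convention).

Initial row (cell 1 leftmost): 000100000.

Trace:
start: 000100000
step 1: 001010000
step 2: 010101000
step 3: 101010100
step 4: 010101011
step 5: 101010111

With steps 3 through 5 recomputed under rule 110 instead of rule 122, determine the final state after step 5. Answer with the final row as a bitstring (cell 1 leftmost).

100011011

(re-executing steps 3..5 under rule 110; state before step 3: 010101000)
step 3: 111111000
step 4: 100001001
step 5: 100011011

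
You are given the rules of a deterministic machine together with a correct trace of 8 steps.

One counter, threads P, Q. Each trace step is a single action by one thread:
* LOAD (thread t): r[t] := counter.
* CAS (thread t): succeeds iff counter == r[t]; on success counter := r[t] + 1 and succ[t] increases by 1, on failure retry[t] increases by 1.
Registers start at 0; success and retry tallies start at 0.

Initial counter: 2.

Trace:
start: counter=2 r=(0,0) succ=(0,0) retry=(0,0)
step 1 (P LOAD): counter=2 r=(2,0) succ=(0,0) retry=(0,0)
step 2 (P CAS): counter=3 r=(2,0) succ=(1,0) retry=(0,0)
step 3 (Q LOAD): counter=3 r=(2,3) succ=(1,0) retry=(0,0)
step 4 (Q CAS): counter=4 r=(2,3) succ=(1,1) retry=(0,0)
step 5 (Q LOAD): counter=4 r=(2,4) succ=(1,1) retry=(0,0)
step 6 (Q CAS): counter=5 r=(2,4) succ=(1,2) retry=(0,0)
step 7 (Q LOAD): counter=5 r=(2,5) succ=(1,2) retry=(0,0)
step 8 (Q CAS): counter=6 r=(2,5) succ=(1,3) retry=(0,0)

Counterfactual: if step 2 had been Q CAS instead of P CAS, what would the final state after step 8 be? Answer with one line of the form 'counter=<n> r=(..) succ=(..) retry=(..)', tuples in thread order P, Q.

(re-executing from step 2 with the substitution; state before step 2: counter=2 r=(2,0) succ=(0,0) retry=(0,0))
step 2 (Q CAS): counter=2 r=(2,0) succ=(0,0) retry=(0,1)
step 3 (Q LOAD): counter=2 r=(2,2) succ=(0,0) retry=(0,1)
step 4 (Q CAS): counter=3 r=(2,2) succ=(0,1) retry=(0,1)
step 5 (Q LOAD): counter=3 r=(2,3) succ=(0,1) retry=(0,1)
step 6 (Q CAS): counter=4 r=(2,3) succ=(0,2) retry=(0,1)
step 7 (Q LOAD): counter=4 r=(2,4) succ=(0,2) retry=(0,1)
step 8 (Q CAS): counter=5 r=(2,4) succ=(0,3) retry=(0,1)

counter=5 r=(2,4) succ=(0,3) retry=(0,1)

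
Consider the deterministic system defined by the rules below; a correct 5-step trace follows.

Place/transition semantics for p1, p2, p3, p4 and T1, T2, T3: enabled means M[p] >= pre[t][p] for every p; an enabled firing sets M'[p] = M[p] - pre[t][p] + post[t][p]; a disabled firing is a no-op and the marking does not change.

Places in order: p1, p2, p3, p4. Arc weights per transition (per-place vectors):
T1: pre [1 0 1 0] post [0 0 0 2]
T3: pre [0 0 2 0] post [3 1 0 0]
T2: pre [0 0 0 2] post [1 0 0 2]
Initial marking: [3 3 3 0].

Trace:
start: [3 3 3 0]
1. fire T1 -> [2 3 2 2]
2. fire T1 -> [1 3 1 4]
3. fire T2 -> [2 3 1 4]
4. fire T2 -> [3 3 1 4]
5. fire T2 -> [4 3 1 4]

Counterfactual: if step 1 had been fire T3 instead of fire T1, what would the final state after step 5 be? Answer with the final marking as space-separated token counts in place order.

8 4 0 2

(re-executing from step 1 with the substitution; state before step 1: [3 3 3 0])
1. fire T3 -> [6 4 1 0]
2. fire T1 -> [5 4 0 2]
3. fire T2 -> [6 4 0 2]
4. fire T2 -> [7 4 0 2]
5. fire T2 -> [8 4 0 2]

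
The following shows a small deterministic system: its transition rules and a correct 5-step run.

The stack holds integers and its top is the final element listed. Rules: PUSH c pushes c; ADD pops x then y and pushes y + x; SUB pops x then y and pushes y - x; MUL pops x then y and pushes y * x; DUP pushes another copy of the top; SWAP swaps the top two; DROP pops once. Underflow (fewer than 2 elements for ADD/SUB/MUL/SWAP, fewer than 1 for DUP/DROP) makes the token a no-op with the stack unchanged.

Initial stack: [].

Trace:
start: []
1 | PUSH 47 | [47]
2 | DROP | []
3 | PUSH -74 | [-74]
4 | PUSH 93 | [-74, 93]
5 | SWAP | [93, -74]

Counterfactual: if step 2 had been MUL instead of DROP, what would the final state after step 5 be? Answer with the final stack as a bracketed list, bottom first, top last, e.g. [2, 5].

(re-executing from step 2 with the substitution; state before step 2: [47])
2 | MUL | [47]
3 | PUSH -74 | [47, -74]
4 | PUSH 93 | [47, -74, 93]
5 | SWAP | [47, 93, -74]

[47, 93, -74]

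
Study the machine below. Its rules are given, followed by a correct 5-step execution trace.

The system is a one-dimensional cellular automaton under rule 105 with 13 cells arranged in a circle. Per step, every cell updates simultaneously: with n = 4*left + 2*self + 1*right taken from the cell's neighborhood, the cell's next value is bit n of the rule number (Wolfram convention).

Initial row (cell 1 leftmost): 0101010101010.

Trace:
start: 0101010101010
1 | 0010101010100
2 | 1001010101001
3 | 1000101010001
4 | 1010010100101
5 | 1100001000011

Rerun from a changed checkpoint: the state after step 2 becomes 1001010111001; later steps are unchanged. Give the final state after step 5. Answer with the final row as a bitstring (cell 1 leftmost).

state after step 2 := 1001010111001
3 | 1000101101001
4 | 1010011110001
5 | 1100010010101

1100010010101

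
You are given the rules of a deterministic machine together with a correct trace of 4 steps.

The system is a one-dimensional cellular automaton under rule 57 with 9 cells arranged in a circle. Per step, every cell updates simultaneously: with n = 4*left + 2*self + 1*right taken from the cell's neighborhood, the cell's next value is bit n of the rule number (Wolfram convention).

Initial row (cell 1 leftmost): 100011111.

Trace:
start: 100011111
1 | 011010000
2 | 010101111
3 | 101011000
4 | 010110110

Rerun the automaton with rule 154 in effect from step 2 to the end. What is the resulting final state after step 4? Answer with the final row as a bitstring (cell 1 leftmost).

000000001

(re-executing steps 2..4 under rule 154; state before step 2: 011010000)
2 | 110001000
3 | 101010101
4 | 000000001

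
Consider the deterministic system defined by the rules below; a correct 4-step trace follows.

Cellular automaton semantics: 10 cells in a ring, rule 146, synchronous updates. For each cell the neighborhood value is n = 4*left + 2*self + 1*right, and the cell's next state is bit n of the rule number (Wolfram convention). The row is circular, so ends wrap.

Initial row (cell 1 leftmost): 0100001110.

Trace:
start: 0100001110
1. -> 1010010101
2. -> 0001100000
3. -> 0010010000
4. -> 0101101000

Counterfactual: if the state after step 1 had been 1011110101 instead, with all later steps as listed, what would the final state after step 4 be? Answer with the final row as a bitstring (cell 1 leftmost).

0101101000

state after step 1 := 1011110101
2. -> 0001100000
3. -> 0010010000
4. -> 0101101000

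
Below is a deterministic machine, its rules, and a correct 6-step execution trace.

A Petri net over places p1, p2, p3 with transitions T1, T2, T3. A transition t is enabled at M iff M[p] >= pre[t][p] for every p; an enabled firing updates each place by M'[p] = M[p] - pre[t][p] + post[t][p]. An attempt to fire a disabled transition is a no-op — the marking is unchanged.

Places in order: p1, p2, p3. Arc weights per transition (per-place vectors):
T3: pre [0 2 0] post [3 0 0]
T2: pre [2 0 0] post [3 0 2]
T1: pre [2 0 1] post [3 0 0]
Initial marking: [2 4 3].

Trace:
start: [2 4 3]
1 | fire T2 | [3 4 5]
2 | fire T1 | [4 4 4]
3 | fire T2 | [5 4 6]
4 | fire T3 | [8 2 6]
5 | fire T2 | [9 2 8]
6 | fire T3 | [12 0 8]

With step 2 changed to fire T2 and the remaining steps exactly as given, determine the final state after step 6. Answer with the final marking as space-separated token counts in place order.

(re-executing from step 2 with the substitution; state before step 2: [3 4 5])
2 | fire T2 | [4 4 7]
3 | fire T2 | [5 4 9]
4 | fire T3 | [8 2 9]
5 | fire T2 | [9 2 11]
6 | fire T3 | [12 0 11]

12 0 11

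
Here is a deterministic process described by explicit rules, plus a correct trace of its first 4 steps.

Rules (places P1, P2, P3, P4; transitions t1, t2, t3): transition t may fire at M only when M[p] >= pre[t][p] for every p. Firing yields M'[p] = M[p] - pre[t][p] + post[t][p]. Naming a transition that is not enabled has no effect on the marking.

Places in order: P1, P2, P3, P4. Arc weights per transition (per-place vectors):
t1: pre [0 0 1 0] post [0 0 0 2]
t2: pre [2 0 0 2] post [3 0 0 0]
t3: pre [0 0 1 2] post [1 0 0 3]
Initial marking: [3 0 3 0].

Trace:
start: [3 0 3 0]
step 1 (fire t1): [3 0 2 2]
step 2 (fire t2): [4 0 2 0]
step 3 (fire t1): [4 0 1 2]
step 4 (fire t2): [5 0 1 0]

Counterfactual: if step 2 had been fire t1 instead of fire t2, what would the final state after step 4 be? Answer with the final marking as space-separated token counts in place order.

(re-executing from step 2 with the substitution; state before step 2: [3 0 2 2])
step 2 (fire t1): [3 0 1 4]
step 3 (fire t1): [3 0 0 6]
step 4 (fire t2): [4 0 0 4]

4 0 0 4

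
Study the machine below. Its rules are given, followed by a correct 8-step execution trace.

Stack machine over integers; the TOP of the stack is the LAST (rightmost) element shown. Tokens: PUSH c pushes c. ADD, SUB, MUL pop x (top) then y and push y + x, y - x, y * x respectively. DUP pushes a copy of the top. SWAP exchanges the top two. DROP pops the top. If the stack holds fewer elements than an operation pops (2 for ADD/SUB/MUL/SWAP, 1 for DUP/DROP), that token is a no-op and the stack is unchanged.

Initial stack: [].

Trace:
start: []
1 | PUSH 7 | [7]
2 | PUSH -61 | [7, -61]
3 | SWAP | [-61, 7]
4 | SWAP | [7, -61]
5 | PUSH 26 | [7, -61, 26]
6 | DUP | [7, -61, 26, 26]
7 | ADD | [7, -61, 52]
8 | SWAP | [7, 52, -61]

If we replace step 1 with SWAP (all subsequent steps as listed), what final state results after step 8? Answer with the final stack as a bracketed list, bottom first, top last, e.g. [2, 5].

[52, -61]

(re-executing from step 1 with the substitution; state before step 1: [])
1 | SWAP | []
2 | PUSH -61 | [-61]
3 | SWAP | [-61]
4 | SWAP | [-61]
5 | PUSH 26 | [-61, 26]
6 | DUP | [-61, 26, 26]
7 | ADD | [-61, 52]
8 | SWAP | [52, -61]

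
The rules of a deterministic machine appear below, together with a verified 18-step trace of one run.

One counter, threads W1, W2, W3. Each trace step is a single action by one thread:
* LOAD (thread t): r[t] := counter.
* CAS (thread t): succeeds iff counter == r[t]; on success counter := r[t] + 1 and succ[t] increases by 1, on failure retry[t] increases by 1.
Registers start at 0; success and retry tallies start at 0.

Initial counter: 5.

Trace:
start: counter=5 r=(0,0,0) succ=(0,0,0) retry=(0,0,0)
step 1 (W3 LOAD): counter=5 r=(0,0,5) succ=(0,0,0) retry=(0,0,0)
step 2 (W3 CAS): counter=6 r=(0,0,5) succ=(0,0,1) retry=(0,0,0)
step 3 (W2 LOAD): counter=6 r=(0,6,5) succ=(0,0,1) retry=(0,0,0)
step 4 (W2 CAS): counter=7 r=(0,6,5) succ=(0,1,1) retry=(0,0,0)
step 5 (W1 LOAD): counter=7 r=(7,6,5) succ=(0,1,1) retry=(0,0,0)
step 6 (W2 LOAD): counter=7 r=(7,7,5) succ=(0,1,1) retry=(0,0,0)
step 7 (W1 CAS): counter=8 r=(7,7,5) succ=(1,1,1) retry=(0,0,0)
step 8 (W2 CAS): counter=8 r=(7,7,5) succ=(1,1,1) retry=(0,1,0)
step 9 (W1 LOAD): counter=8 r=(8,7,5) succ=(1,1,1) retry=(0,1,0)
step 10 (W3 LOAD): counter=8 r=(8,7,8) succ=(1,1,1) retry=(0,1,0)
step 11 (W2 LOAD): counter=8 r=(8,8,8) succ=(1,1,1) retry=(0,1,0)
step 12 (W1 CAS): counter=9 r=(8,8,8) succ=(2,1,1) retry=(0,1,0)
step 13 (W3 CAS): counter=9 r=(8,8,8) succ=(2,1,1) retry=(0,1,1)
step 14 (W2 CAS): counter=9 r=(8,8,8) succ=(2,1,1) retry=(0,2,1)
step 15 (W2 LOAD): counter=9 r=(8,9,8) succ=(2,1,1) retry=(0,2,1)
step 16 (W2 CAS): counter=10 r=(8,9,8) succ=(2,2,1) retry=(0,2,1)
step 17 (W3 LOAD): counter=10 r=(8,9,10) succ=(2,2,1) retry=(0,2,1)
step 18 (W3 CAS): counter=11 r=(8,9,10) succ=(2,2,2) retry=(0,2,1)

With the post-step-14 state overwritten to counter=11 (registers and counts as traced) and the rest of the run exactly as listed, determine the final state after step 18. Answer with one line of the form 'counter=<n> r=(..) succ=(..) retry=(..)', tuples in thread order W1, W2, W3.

state after step 14 := counter=11 r=(8,8,8) succ=(2,1,1) retry=(0,2,1)
step 15 (W2 LOAD): counter=11 r=(8,11,8) succ=(2,1,1) retry=(0,2,1)
step 16 (W2 CAS): counter=12 r=(8,11,8) succ=(2,2,1) retry=(0,2,1)
step 17 (W3 LOAD): counter=12 r=(8,11,12) succ=(2,2,1) retry=(0,2,1)
step 18 (W3 CAS): counter=13 r=(8,11,12) succ=(2,2,2) retry=(0,2,1)

counter=13 r=(8,11,12) succ=(2,2,2) retry=(0,2,1)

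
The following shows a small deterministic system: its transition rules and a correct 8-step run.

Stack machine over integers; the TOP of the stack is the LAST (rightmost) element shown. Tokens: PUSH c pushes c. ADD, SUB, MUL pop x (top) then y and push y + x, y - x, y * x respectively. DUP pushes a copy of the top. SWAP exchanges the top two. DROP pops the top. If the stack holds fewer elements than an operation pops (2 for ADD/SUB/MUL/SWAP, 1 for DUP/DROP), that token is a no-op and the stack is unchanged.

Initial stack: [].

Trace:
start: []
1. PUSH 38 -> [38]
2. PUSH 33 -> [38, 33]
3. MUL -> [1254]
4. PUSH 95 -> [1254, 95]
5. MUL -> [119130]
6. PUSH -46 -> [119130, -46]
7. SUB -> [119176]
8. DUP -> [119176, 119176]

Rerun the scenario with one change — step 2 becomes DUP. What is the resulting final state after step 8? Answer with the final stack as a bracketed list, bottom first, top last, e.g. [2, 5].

(re-executing from step 2 with the substitution; state before step 2: [38])
2. DUP -> [38, 38]
3. MUL -> [1444]
4. PUSH 95 -> [1444, 95]
5. MUL -> [137180]
6. PUSH -46 -> [137180, -46]
7. SUB -> [137226]
8. DUP -> [137226, 137226]

[137226, 137226]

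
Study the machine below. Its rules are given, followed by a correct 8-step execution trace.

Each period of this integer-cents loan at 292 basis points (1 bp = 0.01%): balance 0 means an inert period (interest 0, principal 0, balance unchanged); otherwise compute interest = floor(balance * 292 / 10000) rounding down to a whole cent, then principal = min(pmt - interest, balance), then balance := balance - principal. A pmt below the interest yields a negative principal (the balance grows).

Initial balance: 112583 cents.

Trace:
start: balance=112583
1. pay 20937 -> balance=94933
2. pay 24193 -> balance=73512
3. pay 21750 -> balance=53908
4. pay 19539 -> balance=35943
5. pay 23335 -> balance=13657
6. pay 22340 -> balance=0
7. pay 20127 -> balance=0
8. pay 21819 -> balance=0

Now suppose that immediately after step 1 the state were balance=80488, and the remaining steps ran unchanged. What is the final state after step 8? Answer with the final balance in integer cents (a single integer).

0

state after step 1 := balance=80488
2. pay 24193 -> balance=58645
3. pay 21750 -> balance=38607
4. pay 19539 -> balance=20195
5. pay 23335 -> balance=0
6. pay 22340 -> balance=0
7. pay 20127 -> balance=0
8. pay 21819 -> balance=0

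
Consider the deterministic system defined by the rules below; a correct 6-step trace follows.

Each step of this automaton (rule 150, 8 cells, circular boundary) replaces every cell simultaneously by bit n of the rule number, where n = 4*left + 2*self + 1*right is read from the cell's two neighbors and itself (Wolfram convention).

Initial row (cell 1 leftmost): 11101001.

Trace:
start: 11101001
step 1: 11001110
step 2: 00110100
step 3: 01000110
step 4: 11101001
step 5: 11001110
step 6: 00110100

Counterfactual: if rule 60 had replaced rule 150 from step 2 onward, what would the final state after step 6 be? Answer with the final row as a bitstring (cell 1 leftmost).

(re-executing steps 2..6 under rule 60; state before step 2: 11001110)
step 2: 10101001
step 3: 01111101
step 4: 11000011
step 5: 00100010
step 6: 00110011

00110011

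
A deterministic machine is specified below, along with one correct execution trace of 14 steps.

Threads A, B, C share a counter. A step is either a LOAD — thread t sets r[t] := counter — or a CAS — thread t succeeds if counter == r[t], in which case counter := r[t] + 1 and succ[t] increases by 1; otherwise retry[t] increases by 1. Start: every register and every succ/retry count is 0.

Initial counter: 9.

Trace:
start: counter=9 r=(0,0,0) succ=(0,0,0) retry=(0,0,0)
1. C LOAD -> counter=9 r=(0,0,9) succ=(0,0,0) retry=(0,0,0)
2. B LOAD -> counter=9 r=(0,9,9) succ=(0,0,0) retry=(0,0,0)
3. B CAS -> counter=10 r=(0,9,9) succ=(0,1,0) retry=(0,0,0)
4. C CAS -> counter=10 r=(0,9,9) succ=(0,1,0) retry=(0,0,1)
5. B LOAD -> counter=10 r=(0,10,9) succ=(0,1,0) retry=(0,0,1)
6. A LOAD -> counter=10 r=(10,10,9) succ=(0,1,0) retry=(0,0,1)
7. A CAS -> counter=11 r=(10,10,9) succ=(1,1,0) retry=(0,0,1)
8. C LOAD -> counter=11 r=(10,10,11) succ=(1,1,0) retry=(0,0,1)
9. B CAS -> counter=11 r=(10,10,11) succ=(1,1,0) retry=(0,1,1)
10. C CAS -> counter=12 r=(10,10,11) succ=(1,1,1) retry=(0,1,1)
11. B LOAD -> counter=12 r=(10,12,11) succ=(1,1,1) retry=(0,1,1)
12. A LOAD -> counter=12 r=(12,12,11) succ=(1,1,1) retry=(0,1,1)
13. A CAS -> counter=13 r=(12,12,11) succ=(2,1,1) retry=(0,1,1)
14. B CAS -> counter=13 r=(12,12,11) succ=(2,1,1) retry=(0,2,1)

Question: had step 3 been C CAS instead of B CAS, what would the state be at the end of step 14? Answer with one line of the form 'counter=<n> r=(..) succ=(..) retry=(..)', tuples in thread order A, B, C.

counter=13 r=(12,12,11) succ=(2,0,2) retry=(0,2,1)

(re-executing from step 3 with the substitution; state before step 3: counter=9 r=(0,9,9) succ=(0,0,0) retry=(0,0,0))
3. C CAS -> counter=10 r=(0,9,9) succ=(0,0,1) retry=(0,0,0)
4. C CAS -> counter=10 r=(0,9,9) succ=(0,0,1) retry=(0,0,1)
5. B LOAD -> counter=10 r=(0,10,9) succ=(0,0,1) retry=(0,0,1)
6. A LOAD -> counter=10 r=(10,10,9) succ=(0,0,1) retry=(0,0,1)
7. A CAS -> counter=11 r=(10,10,9) succ=(1,0,1) retry=(0,0,1)
8. C LOAD -> counter=11 r=(10,10,11) succ=(1,0,1) retry=(0,0,1)
9. B CAS -> counter=11 r=(10,10,11) succ=(1,0,1) retry=(0,1,1)
10. C CAS -> counter=12 r=(10,10,11) succ=(1,0,2) retry=(0,1,1)
11. B LOAD -> counter=12 r=(10,12,11) succ=(1,0,2) retry=(0,1,1)
12. A LOAD -> counter=12 r=(12,12,11) succ=(1,0,2) retry=(0,1,1)
13. A CAS -> counter=13 r=(12,12,11) succ=(2,0,2) retry=(0,1,1)
14. B CAS -> counter=13 r=(12,12,11) succ=(2,0,2) retry=(0,2,1)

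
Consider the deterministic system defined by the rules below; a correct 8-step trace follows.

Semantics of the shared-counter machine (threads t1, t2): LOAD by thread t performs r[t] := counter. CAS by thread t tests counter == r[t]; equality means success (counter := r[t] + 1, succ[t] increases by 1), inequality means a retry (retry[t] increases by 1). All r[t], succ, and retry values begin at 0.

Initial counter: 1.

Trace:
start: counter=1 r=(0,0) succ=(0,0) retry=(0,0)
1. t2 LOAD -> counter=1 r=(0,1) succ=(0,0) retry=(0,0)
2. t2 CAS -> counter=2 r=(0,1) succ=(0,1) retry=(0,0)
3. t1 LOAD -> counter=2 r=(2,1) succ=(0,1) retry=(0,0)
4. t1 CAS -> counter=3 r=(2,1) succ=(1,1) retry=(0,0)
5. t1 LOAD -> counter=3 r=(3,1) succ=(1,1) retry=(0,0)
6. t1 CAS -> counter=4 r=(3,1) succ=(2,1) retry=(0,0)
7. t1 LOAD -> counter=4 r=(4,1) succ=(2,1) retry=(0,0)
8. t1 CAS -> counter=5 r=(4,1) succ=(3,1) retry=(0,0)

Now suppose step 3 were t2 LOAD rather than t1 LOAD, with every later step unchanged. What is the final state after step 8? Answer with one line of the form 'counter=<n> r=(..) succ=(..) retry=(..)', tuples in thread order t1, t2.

counter=4 r=(3,2) succ=(2,1) retry=(1,0)

(re-executing from step 3 with the substitution; state before step 3: counter=2 r=(0,1) succ=(0,1) retry=(0,0))
3. t2 LOAD -> counter=2 r=(0,2) succ=(0,1) retry=(0,0)
4. t1 CAS -> counter=2 r=(0,2) succ=(0,1) retry=(1,0)
5. t1 LOAD -> counter=2 r=(2,2) succ=(0,1) retry=(1,0)
6. t1 CAS -> counter=3 r=(2,2) succ=(1,1) retry=(1,0)
7. t1 LOAD -> counter=3 r=(3,2) succ=(1,1) retry=(1,0)
8. t1 CAS -> counter=4 r=(3,2) succ=(2,1) retry=(1,0)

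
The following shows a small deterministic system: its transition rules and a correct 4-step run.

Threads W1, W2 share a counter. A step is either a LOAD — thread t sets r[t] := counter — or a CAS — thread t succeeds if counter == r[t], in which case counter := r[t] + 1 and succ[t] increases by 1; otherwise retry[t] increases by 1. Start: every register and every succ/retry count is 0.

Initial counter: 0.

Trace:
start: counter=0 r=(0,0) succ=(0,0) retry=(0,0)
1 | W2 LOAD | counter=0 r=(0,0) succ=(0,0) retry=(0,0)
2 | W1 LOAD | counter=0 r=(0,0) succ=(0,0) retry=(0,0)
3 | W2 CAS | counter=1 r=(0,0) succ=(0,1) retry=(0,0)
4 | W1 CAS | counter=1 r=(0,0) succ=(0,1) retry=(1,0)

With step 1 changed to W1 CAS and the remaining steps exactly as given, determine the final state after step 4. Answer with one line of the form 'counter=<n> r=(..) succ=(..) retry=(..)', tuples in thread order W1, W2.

(re-executing from step 1 with the substitution; state before step 1: counter=0 r=(0,0) succ=(0,0) retry=(0,0))
1 | W1 CAS | counter=1 r=(0,0) succ=(1,0) retry=(0,0)
2 | W1 LOAD | counter=1 r=(1,0) succ=(1,0) retry=(0,0)
3 | W2 CAS | counter=1 r=(1,0) succ=(1,0) retry=(0,1)
4 | W1 CAS | counter=2 r=(1,0) succ=(2,0) retry=(0,1)

counter=2 r=(1,0) succ=(2,0) retry=(0,1)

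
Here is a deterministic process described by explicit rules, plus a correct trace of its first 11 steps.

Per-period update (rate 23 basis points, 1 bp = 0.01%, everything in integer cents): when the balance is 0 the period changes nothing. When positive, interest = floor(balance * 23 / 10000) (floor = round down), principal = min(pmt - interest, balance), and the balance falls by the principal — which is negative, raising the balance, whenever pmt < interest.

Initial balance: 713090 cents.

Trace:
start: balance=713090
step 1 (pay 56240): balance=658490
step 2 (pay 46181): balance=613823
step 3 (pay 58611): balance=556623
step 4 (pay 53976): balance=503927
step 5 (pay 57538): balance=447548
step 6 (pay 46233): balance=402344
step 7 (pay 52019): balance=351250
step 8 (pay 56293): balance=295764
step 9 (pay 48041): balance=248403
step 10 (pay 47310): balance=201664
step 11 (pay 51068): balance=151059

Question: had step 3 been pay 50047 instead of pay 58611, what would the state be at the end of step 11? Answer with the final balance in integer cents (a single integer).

159781

(re-executing from step 3 with the substitution; state before step 3: balance=613823)
step 3 (pay 50047): balance=565187
step 4 (pay 53976): balance=512510
step 5 (pay 57538): balance=456150
step 6 (pay 46233): balance=410966
step 7 (pay 52019): balance=359892
step 8 (pay 56293): balance=304426
step 9 (pay 48041): balance=257085
step 10 (pay 47310): balance=210366
step 11 (pay 51068): balance=159781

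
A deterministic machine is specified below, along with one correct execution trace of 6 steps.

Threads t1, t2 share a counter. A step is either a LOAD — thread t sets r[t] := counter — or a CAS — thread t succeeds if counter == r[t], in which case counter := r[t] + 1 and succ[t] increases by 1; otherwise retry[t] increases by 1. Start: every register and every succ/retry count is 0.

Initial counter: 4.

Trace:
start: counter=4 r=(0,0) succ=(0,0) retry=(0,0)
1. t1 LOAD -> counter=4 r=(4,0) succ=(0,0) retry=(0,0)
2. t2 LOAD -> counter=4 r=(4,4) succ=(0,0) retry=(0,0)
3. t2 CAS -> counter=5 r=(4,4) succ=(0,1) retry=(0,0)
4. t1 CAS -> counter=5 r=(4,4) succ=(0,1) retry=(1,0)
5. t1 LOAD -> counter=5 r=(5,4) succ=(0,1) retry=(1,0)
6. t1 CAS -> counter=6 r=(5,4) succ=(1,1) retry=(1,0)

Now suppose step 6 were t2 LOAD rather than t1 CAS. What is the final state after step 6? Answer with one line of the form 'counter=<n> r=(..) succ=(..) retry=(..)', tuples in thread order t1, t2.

counter=5 r=(5,5) succ=(0,1) retry=(1,0)

(re-executing from step 6 with the substitution; state before step 6: counter=5 r=(5,4) succ=(0,1) retry=(1,0))
6. t2 LOAD -> counter=5 r=(5,5) succ=(0,1) retry=(1,0)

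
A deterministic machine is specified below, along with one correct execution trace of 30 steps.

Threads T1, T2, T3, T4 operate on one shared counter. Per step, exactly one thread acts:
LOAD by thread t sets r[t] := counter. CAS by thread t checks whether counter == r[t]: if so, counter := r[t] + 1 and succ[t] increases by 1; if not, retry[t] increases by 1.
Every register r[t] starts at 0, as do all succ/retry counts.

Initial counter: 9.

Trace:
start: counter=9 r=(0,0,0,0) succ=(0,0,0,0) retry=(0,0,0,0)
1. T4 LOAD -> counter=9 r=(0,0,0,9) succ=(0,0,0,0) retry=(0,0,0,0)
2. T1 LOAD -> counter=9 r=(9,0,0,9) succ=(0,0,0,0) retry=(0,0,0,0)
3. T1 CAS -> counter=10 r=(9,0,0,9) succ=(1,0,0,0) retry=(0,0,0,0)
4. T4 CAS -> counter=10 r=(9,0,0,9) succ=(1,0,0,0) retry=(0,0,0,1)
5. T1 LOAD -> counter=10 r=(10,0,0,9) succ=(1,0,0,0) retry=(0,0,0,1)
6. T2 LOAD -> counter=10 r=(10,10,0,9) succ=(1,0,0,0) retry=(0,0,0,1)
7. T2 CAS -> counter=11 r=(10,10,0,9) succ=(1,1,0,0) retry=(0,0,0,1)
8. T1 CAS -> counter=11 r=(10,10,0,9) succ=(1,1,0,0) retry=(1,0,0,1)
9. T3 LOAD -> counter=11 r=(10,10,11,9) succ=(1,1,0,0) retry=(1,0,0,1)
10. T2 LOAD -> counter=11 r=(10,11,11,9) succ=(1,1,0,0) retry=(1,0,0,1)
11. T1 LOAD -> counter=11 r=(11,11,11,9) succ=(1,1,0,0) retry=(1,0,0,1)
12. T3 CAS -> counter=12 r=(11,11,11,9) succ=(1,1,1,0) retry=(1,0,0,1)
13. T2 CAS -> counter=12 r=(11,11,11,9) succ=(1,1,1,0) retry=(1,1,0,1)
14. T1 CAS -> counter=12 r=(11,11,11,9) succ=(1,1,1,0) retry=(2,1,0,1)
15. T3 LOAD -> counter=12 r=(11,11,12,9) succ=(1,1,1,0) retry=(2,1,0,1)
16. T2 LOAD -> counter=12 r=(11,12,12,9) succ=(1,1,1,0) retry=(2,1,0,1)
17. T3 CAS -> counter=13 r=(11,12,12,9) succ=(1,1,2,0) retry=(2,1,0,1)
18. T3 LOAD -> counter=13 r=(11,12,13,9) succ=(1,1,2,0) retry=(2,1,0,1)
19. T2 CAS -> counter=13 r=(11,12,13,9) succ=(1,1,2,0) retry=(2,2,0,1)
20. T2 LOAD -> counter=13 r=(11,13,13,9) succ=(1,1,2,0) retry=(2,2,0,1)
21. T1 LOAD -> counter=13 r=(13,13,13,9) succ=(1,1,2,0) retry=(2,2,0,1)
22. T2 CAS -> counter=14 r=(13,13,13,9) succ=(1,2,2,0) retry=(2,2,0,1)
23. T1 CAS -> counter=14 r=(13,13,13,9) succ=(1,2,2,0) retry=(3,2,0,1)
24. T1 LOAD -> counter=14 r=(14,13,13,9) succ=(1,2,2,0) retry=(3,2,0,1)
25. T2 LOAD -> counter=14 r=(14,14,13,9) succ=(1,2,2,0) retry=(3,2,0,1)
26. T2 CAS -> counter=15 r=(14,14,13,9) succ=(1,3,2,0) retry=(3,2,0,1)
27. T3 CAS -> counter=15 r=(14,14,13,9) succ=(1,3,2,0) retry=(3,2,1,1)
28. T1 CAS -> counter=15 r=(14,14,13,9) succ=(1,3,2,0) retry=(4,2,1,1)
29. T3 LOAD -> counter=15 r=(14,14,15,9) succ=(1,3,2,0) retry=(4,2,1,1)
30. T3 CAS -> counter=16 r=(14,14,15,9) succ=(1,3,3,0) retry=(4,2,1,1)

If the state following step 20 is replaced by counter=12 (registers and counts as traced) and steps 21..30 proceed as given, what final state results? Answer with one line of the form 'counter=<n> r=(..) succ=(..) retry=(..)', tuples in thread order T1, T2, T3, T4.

counter=15 r=(13,13,14,9) succ=(2,2,3,0) retry=(3,3,1,1)

state after step 20 := counter=12 r=(11,13,13,9) succ=(1,1,2,0) retry=(2,2,0,1)
21. T1 LOAD -> counter=12 r=(12,13,13,9) succ=(1,1,2,0) retry=(2,2,0,1)
22. T2 CAS -> counter=12 r=(12,13,13,9) succ=(1,1,2,0) retry=(2,3,0,1)
23. T1 CAS -> counter=13 r=(12,13,13,9) succ=(2,1,2,0) retry=(2,3,0,1)
24. T1 LOAD -> counter=13 r=(13,13,13,9) succ=(2,1,2,0) retry=(2,3,0,1)
25. T2 LOAD -> counter=13 r=(13,13,13,9) succ=(2,1,2,0) retry=(2,3,0,1)
26. T2 CAS -> counter=14 r=(13,13,13,9) succ=(2,2,2,0) retry=(2,3,0,1)
27. T3 CAS -> counter=14 r=(13,13,13,9) succ=(2,2,2,0) retry=(2,3,1,1)
28. T1 CAS -> counter=14 r=(13,13,13,9) succ=(2,2,2,0) retry=(3,3,1,1)
29. T3 LOAD -> counter=14 r=(13,13,14,9) succ=(2,2,2,0) retry=(3,3,1,1)
30. T3 CAS -> counter=15 r=(13,13,14,9) succ=(2,2,3,0) retry=(3,3,1,1)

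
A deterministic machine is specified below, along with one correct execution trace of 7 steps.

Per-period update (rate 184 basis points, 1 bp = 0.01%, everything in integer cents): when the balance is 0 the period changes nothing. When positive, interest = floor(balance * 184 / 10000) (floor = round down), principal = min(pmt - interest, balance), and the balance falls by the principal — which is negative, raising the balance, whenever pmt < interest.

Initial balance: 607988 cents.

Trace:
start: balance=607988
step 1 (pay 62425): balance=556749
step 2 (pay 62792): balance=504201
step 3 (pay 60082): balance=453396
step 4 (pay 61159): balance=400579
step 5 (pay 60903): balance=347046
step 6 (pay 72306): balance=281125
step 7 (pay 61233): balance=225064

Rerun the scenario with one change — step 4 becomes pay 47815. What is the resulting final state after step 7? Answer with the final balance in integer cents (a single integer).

239159

(re-executing from step 4 with the substitution; state before step 4: balance=453396)
step 4 (pay 47815): balance=413923
step 5 (pay 60903): balance=360636
step 6 (pay 72306): balance=294965
step 7 (pay 61233): balance=239159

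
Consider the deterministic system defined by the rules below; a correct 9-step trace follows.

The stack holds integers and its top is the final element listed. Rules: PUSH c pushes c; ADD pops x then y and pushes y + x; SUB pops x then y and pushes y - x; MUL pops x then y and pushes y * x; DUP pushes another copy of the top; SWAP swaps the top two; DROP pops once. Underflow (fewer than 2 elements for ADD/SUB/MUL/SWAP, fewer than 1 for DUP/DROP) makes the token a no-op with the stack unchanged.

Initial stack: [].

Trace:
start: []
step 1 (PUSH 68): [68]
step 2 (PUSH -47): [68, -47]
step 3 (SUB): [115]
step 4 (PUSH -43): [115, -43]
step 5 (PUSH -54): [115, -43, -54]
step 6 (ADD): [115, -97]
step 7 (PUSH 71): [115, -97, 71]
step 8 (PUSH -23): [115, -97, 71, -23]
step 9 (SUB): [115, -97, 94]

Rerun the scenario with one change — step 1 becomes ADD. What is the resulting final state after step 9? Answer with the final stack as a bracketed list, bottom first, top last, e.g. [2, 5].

(re-executing from step 1 with the substitution; state before step 1: [])
step 1 (ADD): []
step 2 (PUSH -47): [-47]
step 3 (SUB): [-47]
step 4 (PUSH -43): [-47, -43]
step 5 (PUSH -54): [-47, -43, -54]
step 6 (ADD): [-47, -97]
step 7 (PUSH 71): [-47, -97, 71]
step 8 (PUSH -23): [-47, -97, 71, -23]
step 9 (SUB): [-47, -97, 94]

[-47, -97, 94]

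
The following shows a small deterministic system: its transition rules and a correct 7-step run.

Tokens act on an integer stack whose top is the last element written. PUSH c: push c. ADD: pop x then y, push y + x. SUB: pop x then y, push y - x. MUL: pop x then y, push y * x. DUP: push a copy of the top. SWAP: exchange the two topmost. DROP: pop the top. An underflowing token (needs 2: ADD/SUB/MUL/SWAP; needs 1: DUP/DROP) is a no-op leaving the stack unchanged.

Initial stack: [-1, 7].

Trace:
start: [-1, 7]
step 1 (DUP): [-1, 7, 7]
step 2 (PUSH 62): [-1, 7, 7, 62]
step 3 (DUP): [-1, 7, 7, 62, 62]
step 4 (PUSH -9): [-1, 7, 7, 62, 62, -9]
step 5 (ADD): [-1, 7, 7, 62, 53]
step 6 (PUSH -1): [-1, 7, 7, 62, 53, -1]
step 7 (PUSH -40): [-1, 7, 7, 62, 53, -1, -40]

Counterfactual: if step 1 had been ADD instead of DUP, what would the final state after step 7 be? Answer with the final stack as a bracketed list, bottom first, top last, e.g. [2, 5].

(re-executing from step 1 with the substitution; state before step 1: [-1, 7])
step 1 (ADD): [6]
step 2 (PUSH 62): [6, 62]
step 3 (DUP): [6, 62, 62]
step 4 (PUSH -9): [6, 62, 62, -9]
step 5 (ADD): [6, 62, 53]
step 6 (PUSH -1): [6, 62, 53, -1]
step 7 (PUSH -40): [6, 62, 53, -1, -40]

[6, 62, 53, -1, -40]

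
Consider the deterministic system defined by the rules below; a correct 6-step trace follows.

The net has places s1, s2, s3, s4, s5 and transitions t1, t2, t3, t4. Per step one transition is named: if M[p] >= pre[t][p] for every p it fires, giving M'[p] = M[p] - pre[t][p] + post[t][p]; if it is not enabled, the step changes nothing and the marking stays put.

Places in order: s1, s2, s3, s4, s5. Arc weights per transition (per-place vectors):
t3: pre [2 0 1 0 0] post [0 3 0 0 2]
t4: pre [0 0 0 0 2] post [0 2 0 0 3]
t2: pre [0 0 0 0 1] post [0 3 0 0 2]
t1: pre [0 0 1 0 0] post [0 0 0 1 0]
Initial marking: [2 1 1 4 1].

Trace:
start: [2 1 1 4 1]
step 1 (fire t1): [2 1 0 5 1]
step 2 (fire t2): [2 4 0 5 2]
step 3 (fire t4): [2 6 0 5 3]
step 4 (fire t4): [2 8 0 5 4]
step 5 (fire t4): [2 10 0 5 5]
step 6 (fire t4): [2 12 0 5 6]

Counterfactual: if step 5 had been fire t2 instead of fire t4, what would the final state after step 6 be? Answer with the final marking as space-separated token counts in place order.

2 13 0 5 6

(re-executing from step 5 with the substitution; state before step 5: [2 8 0 5 4])
step 5 (fire t2): [2 11 0 5 5]
step 6 (fire t4): [2 13 0 5 6]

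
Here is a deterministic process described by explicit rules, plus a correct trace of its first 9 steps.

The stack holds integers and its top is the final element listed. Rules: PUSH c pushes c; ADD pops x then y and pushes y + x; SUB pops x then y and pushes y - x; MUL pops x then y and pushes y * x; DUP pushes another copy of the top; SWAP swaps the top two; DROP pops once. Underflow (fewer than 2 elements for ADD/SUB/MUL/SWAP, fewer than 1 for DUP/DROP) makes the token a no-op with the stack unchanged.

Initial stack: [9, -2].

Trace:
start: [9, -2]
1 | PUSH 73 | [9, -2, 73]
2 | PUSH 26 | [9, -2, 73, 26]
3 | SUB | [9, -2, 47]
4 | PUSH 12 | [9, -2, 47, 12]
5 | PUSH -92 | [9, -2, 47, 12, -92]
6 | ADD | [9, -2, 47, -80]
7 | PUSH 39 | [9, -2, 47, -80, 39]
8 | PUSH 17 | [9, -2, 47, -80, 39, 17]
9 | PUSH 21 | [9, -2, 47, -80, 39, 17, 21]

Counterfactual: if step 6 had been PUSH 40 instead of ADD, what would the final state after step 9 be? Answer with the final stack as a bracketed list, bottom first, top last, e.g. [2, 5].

[9, -2, 47, 12, -92, 40, 39, 17, 21]

(re-executing from step 6 with the substitution; state before step 6: [9, -2, 47, 12, -92])
6 | PUSH 40 | [9, -2, 47, 12, -92, 40]
7 | PUSH 39 | [9, -2, 47, 12, -92, 40, 39]
8 | PUSH 17 | [9, -2, 47, 12, -92, 40, 39, 17]
9 | PUSH 21 | [9, -2, 47, 12, -92, 40, 39, 17, 21]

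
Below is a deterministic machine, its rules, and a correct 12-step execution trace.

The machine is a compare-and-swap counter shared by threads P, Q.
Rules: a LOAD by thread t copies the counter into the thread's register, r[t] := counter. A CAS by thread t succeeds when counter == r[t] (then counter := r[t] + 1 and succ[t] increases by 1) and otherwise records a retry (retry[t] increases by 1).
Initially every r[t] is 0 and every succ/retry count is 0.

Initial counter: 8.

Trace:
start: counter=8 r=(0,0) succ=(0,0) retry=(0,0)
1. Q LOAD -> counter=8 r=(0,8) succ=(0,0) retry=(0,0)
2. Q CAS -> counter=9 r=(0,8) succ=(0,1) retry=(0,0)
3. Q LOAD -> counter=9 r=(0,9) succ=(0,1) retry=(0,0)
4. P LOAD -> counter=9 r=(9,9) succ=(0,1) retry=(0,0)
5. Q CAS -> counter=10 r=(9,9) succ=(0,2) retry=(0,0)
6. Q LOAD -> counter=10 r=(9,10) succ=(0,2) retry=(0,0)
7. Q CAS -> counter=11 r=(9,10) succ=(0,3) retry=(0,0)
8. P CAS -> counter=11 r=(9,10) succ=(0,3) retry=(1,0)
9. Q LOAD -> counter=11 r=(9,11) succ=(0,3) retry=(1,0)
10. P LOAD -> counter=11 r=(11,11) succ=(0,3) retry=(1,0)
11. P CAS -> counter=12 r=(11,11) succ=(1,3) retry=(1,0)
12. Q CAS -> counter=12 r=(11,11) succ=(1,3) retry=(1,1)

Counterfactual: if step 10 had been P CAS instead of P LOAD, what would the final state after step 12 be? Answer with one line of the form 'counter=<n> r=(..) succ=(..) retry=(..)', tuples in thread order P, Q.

counter=12 r=(9,11) succ=(0,4) retry=(3,0)

(re-executing from step 10 with the substitution; state before step 10: counter=11 r=(9,11) succ=(0,3) retry=(1,0))
10. P CAS -> counter=11 r=(9,11) succ=(0,3) retry=(2,0)
11. P CAS -> counter=11 r=(9,11) succ=(0,3) retry=(3,0)
12. Q CAS -> counter=12 r=(9,11) succ=(0,4) retry=(3,0)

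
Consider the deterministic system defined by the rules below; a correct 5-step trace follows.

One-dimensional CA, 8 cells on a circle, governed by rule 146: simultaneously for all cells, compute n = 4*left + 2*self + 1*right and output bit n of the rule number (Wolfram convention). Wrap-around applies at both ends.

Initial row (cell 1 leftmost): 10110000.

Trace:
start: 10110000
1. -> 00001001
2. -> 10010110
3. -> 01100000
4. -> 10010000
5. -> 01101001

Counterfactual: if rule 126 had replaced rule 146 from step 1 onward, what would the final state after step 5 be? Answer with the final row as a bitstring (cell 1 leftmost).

(re-executing steps 1..5 under rule 126; state before step 1: 10110000)
1. -> 11111001
2. -> 00001111
3. -> 10011001
4. -> 11111111
5. -> 00000000

00000000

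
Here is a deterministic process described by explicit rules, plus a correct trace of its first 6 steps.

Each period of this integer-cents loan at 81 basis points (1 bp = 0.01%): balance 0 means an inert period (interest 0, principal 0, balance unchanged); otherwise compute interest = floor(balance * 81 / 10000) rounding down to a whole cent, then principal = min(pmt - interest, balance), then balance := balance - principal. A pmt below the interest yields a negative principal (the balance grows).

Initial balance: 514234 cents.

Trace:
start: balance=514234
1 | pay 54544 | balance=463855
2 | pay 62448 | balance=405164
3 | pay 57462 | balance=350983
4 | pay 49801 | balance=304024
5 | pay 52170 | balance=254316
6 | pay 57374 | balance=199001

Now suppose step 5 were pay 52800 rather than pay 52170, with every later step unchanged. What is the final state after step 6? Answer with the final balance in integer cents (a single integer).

(re-executing from step 5 with the substitution; state before step 5: balance=304024)
5 | pay 52800 | balance=253686
6 | pay 57374 | balance=198366

198366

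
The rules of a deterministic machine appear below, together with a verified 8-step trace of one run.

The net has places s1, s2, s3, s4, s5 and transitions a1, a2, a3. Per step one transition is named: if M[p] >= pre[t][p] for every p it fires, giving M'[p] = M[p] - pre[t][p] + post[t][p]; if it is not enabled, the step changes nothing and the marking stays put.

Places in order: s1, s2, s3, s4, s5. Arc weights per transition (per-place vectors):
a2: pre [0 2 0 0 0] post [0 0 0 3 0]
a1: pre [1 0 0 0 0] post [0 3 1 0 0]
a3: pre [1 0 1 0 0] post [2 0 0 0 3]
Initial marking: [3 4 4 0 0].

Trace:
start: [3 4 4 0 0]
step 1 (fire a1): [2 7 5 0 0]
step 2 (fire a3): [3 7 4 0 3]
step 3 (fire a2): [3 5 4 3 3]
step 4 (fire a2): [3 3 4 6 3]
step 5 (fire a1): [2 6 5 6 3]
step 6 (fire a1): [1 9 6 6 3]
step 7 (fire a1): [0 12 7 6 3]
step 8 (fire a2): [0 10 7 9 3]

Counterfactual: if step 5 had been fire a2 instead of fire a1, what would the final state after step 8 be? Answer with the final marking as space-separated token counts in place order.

1 5 6 12 3

(re-executing from step 5 with the substitution; state before step 5: [3 3 4 6 3])
step 5 (fire a2): [3 1 4 9 3]
step 6 (fire a1): [2 4 5 9 3]
step 7 (fire a1): [1 7 6 9 3]
step 8 (fire a2): [1 5 6 12 3]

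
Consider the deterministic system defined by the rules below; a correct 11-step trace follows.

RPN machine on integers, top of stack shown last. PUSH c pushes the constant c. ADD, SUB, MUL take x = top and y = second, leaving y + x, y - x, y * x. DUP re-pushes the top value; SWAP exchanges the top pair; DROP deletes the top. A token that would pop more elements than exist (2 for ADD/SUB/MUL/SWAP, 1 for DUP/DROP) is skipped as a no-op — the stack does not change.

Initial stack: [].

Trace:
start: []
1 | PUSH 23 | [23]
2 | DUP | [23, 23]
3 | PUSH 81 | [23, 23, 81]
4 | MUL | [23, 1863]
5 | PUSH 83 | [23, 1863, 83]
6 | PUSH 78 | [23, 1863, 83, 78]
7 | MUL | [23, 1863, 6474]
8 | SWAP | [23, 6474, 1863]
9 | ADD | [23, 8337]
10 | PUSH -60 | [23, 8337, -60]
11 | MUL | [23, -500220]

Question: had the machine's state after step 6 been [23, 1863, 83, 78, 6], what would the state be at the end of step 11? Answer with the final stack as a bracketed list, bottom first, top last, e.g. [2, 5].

[23, 1863, -33060]

state after step 6 := [23, 1863, 83, 78, 6]
7 | MUL | [23, 1863, 83, 468]
8 | SWAP | [23, 1863, 468, 83]
9 | ADD | [23, 1863, 551]
10 | PUSH -60 | [23, 1863, 551, -60]
11 | MUL | [23, 1863, -33060]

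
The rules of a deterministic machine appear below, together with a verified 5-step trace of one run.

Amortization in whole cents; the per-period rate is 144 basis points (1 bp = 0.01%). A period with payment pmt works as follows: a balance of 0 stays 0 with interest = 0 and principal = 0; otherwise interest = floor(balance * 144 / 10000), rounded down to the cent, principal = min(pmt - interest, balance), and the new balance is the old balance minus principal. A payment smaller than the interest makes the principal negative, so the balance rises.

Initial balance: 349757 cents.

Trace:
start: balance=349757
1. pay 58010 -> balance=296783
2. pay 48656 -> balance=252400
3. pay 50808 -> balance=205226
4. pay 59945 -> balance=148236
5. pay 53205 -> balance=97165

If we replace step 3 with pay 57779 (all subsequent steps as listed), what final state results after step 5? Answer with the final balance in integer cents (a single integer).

(re-executing from step 3 with the substitution; state before step 3: balance=252400)
3. pay 57779 -> balance=198255
4. pay 59945 -> balance=141164
5. pay 53205 -> balance=89991

89991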